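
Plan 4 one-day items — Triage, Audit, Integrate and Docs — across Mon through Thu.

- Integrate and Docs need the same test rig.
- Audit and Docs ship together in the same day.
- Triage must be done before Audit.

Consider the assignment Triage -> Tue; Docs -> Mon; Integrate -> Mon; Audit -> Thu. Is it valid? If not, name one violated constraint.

No — it violates: Integrate and Docs need the same test rig

Integrate and Docs need the same test rig — violated.
Audit and Docs ship together in the same day — violated.
Triage must be done before Audit — holds.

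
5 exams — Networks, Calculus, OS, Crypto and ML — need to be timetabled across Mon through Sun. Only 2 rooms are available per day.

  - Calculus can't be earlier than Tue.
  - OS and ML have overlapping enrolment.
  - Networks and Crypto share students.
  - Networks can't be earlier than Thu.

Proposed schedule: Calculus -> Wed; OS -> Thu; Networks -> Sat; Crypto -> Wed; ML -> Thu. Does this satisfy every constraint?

No — it violates: OS and ML have overlapping enrolment

Calculus can't be earlier than Tue — holds.
Networks can't be earlier than Thu — holds.
Only 2 rooms are available per day — holds.
Networks and Crypto share students — holds.
OS and ML have overlapping enrolment — violated.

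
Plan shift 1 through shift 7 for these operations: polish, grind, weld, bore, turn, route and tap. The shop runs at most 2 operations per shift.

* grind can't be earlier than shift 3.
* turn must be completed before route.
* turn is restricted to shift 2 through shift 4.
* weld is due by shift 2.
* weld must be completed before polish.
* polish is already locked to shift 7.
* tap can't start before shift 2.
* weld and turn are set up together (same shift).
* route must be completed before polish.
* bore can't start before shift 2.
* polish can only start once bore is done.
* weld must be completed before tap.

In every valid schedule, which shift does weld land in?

Weld must be in the same shift as turn, which can't be before shift 2, so weld is at least shift 2; weld's own window allows nothing later than shift 2.
So weld is pinned to shift 2.

shift 2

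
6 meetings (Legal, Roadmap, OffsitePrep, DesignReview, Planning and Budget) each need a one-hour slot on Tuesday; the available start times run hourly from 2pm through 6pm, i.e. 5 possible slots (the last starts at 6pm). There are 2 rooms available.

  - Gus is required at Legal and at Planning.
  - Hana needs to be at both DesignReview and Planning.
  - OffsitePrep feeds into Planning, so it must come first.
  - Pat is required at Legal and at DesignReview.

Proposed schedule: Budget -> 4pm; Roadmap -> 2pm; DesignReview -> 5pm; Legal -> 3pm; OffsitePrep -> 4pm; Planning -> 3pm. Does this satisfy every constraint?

Hana needs to be at both DesignReview and Planning — holds.
Pat is required at Legal and at DesignReview — holds.
Gus is required at Legal and at Planning — violated.
There are 2 rooms available — holds.
OffsitePrep feeds into Planning, so it must come first — violated.

No — it violates: Gus is required at Legal and at Planning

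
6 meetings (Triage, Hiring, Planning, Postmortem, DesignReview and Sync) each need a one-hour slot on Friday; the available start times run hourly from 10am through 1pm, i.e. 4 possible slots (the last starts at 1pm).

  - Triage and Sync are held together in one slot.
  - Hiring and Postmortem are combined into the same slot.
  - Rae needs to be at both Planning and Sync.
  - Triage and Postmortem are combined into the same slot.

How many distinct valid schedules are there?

Splitting on Triage: it can be 10am (12), 11am (12), 12pm (12), 1pm (12). Listing each branch's schedules as (Hiring, Planning, Postmortem, DesignReview, Sync):
Triage=10am: (10am,11am,10am,10am,10am) (10am,11am,10am,11am,10am) (10am,11am,10am,12pm,10am) (10am,11am,10am,1pm,10am) (10am,12pm,10am,10am,10am) (10am,12pm,10am,11am,10am) (10am,12pm,10am,12pm,10am) (10am,12pm,10am,1pm,10am) (10am,1pm,10am,10am,10am) (10am,1pm,10am,11am,10am) (10am,1pm,10am,12pm,10am) (10am,1pm,10am,1pm,10am) — 12.
Triage=11am: (11am,10am,11am,10am,11am) (11am,10am,11am,11am,11am) (11am,10am,11am,12pm,11am) (11am,10am,11am,1pm,11am) (11am,12pm,11am,10am,11am) (11am,12pm,11am,11am,11am) (11am,12pm,11am,12pm,11am) (11am,12pm,11am,1pm,11am) (11am,1pm,11am,10am,11am) (11am,1pm,11am,11am,11am) (11am,1pm,11am,12pm,11am) (11am,1pm,11am,1pm,11am) — 12.
Triage=12pm: (12pm,10am,12pm,10am,12pm) (12pm,10am,12pm,11am,12pm) (12pm,10am,12pm,12pm,12pm) (12pm,10am,12pm,1pm,12pm) (12pm,11am,12pm,10am,12pm) (12pm,11am,12pm,11am,12pm) (12pm,11am,12pm,12pm,12pm) (12pm,11am,12pm,1pm,12pm) (12pm,1pm,12pm,10am,12pm) (12pm,1pm,12pm,11am,12pm) (12pm,1pm,12pm,12pm,12pm) (12pm,1pm,12pm,1pm,12pm) — 12.
Triage=1pm: (1pm,10am,1pm,10am,1pm) (1pm,10am,1pm,11am,1pm) (1pm,10am,1pm,12pm,1pm) (1pm,10am,1pm,1pm,1pm) (1pm,11am,1pm,10am,1pm) (1pm,11am,1pm,11am,1pm) (1pm,11am,1pm,12pm,1pm) (1pm,11am,1pm,1pm,1pm) (1pm,12pm,1pm,10am,1pm) (1pm,12pm,1pm,11am,1pm) (1pm,12pm,1pm,12pm,1pm) (1pm,12pm,1pm,1pm,1pm) — 12.
Summing: 12 + 12 + 12 + 12 = 48.

48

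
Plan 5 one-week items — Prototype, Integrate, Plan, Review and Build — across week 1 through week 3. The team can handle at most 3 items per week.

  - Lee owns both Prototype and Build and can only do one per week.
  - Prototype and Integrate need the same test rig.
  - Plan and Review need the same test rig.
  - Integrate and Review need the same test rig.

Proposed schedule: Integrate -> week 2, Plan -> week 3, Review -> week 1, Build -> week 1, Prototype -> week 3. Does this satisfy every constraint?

Prototype and Integrate need the same test rig — holds.
Integrate and Review need the same test rig — holds.
The team can handle at most 3 items per week — holds.
Lee owns both Prototype and Build and can only do one per week — holds.
Plan and Review need the same test rig — holds.

Yes, all constraints hold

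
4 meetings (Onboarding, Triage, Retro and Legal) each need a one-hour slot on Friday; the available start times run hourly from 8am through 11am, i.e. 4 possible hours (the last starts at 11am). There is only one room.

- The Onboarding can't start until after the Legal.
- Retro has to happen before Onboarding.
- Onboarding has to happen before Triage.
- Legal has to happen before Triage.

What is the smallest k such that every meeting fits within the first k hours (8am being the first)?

The precedence chain requires at least 3 distinct hours.
With at most 1 per hour and 4 meetings, at least 4 hours are needed.
4 works (last occupied hour: 11am): for example Retro in 9am; Triage in 11am; Onboarding in 10am; Legal in 8am.

4 hours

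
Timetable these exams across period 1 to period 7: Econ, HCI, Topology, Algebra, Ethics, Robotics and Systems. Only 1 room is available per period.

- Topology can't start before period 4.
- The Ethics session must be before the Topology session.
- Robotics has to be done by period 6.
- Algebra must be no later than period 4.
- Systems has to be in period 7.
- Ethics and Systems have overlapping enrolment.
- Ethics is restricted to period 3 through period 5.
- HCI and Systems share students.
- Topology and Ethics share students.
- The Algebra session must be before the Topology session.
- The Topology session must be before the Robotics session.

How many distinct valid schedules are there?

20

Splitting on Topology: it can be period 4 (8), period 5 (12). Listing each branch's schedules as (Econ, HCI, Algebra, Ethics, Robotics, Systems) by period number:
Topology=period 4: (1,5,2,3,6,7) (1,6,2,3,5,7) (2,5,1,3,6,7) (2,6,1,3,5,7) (5,1,2,3,6,7) (5,2,1,3,6,7) (6,1,2,3,5,7) (6,2,1,3,5,7) — 8.
Topology=period 5: (1,2,3,4,6,7) (1,2,4,3,6,7) (1,3,2,4,6,7) (1,4,2,3,6,7) (2,1,3,4,6,7) (2,1,4,3,6,7) (2,3,1,4,6,7) (2,4,1,3,6,7) (3,1,2,4,6,7) (3,2,1,4,6,7) (4,1,2,3,6,7) (4,2,1,3,6,7) — 12.
Summing: 8 + 12 = 20.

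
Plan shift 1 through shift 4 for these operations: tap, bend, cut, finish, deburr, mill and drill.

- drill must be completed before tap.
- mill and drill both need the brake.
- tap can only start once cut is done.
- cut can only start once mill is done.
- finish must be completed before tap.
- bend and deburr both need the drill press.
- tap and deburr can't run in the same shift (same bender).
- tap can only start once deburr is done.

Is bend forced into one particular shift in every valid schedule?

No

bend can be shift 1 (e.g. drill -> shift 2; finish -> shift 1; mill -> shift 1; cut -> shift 2; tap -> shift 3; bend -> shift 1; deburr -> shift 2) or shift 2 (e.g. finish -> shift 1, drill -> shift 2, tap -> shift 3, deburr -> shift 1, bend -> shift 2, cut -> shift 2, mill -> shift 1).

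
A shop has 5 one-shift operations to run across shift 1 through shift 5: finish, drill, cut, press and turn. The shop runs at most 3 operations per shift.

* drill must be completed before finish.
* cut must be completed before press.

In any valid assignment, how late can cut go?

shift 4

Downstream work caps cut at shift 4.
cut at shift 4 is achievable: drill in shift 1; finish in shift 2; press in shift 5; turn in shift 1; cut in shift 4.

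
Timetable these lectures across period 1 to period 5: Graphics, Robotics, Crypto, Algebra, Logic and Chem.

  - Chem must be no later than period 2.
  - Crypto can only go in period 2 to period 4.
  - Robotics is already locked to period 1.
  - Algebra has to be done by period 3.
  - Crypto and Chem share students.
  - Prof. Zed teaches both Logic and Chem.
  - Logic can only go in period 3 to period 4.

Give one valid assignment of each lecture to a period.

Logic=period 3; Chem=period 1; Crypto=period 2; Graphics=period 1; Robotics=period 1; Algebra=period 1

Checking: Logic(period 3) != Chem(period 1); Crypto(period 2) != Chem(period 1); Chem=period 1 in [period 1,period 2]; Logic=period 3 in [period 3,period 4]; Crypto=period 2 in [period 2,period 4]; Robotics=period 1 in [period 1,period 1]; Algebra=period 1 in [period 1,period 3].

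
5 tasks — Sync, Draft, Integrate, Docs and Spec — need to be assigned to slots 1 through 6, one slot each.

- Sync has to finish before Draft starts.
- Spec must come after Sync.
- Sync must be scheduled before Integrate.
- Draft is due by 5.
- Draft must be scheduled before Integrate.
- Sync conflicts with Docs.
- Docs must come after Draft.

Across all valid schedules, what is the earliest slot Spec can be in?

2

Precedence pushes Spec to at least 2.
Spec at 2 is achievable: Docs in 3; Draft in 2; Integrate in 3; Sync in 1; Spec in 2.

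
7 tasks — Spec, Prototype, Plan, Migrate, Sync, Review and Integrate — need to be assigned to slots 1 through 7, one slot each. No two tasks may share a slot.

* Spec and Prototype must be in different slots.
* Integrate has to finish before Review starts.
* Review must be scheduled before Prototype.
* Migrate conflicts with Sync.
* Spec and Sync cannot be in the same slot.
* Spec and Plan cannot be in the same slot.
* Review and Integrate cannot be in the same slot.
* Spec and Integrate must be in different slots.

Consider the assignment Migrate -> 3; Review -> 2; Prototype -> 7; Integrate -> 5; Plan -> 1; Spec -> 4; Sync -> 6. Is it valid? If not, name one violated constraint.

Invalid. Integrate has to finish before Review starts.

Spec and Sync cannot be in the same slot — holds.
Migrate conflicts with Sync — holds.
Spec and Integrate must be in different slots — holds.
Integrate has to finish before Review starts — violated.
Spec and Prototype must be in different slots — holds.
Spec and Plan cannot be in the same slot — holds.
Review and Integrate cannot be in the same slot — holds.
Review must be scheduled before Prototype — holds.
No two tasks may share a slot — holds.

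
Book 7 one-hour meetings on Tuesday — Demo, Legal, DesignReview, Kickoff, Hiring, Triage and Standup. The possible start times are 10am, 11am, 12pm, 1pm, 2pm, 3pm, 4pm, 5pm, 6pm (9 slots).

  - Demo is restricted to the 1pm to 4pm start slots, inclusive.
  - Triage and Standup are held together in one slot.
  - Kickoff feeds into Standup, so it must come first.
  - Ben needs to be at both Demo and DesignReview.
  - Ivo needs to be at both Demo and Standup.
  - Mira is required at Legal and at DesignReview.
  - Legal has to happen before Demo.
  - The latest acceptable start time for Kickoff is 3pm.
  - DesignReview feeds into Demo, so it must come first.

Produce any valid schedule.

Hiring in 10am; Demo in 1pm; Legal in 10am; Triage in 11am; DesignReview in 11am; Standup in 11am; Kickoff in 10am

Checking: DesignReview(11am) before Demo(1pm); Kickoff(10am) before Standup(11am); Legal(10am) before Demo(1pm); Demo(1pm) != DesignReview(11am); Demo(1pm) != Standup(11am); Legal(10am) != DesignReview(11am); Triage = Standup = 11am; Kickoff=10am in [10am,3pm]; Demo=1pm in [1pm,4pm].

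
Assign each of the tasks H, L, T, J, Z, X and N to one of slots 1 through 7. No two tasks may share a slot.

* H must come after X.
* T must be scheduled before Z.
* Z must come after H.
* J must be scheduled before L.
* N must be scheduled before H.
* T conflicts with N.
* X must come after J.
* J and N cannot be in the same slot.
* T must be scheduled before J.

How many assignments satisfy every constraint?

18

Splitting on H: it can be 5 (8), 6 (10). Listing each branch's schedules as (L, T, J, Z, X, N):
H=5: (6,1,2,7,3,4) (6,1,2,7,4,3) (6,1,3,7,4,2) (6,2,3,7,4,1) (7,1,2,6,3,4) (7,1,2,6,4,3) (7,1,3,6,4,2) (7,2,3,6,4,1) — 8.
H=6: (3,1,2,7,4,5) (3,1,2,7,5,4) (4,1,2,7,3,5) (4,1,2,7,5,3) (4,1,3,7,5,2) (4,2,3,7,5,1) (5,1,2,7,3,4) (5,1,2,7,4,3) (5,1,3,7,4,2) (5,2,3,7,4,1) — 10.
Summing: 8 + 10 = 18.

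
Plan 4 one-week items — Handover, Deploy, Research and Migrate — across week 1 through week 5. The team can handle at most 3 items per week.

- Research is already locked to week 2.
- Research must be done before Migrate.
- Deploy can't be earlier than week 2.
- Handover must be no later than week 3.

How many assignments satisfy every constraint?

Splitting on Handover: it can be week 1 (12), week 2 (12), week 3 (12). Listing each branch's schedules as (Deploy, Research, Migrate) by week number:
Handover=week 1: (2,2,3) (2,2,4) (2,2,5) (3,2,3) (3,2,4) (3,2,5) (4,2,3) (4,2,4) (4,2,5) (5,2,3) (5,2,4) (5,2,5) — 12.
Handover=week 2: (2,2,3) (2,2,4) (2,2,5) (3,2,3) (3,2,4) (3,2,5) (4,2,3) (4,2,4) (4,2,5) (5,2,3) (5,2,4) (5,2,5) — 12.
Handover=week 3: (2,2,3) (2,2,4) (2,2,5) (3,2,3) (3,2,4) (3,2,5) (4,2,3) (4,2,4) (4,2,5) (5,2,3) (5,2,4) (5,2,5) — 12.
Summing: 12 + 12 + 12 = 36.

36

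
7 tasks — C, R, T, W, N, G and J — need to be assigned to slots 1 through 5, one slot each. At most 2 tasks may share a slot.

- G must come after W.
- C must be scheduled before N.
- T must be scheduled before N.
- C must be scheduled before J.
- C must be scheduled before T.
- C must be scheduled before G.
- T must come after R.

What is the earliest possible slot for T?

Precedence pushes T to at least 2; downstream work caps T at 4.
T at 2 is achievable: N -> 3, R -> 1, G -> 3, W -> 2, J -> 4, C -> 1, T -> 2.

2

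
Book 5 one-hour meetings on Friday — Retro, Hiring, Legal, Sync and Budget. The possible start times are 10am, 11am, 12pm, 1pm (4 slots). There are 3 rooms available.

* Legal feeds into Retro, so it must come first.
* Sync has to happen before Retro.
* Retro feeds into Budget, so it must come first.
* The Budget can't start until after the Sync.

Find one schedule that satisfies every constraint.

Hiring=10am, Sync=10am, Legal=10am, Budget=12pm, Retro=11am

Checking: Sync(10am) before Budget(12pm); Legal(10am) before Retro(11am); Retro(11am) before Budget(12pm); Sync(10am) before Retro(11am); max 3 per slot (cap 3).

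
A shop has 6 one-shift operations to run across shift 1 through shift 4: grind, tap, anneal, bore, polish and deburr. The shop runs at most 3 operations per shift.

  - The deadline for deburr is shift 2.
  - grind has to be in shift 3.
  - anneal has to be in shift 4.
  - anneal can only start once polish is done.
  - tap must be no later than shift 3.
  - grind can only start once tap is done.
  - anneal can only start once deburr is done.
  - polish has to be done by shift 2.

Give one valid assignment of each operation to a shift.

anneal -> shift 4; polish -> shift 1; grind -> shift 3; tap -> shift 1; bore -> shift 2; deburr -> shift 1

Checking: polish(shift 1) before anneal(shift 4); tap(shift 1) before grind(shift 3); deburr(shift 1) before anneal(shift 4); grind=shift 3 in [shift 3,shift 3]; polish=shift 1 in [shift 1,shift 2]; tap=shift 1 in [shift 1,shift 3]; anneal=shift 4 in [shift 4,shift 4]; deburr=shift 1 in [shift 1,shift 2]; max 3 per shift (cap 3).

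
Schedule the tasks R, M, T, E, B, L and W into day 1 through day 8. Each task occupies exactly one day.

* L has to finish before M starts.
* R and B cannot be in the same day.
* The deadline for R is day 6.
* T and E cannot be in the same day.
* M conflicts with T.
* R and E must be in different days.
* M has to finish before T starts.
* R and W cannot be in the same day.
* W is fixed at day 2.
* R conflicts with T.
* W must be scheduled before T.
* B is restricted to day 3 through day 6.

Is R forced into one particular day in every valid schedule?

R can be day 1 (e.g. T in day 3, R in day 1, M in day 2, B in day 3, L in day 1, E in day 2, W in day 2) or day 3 (e.g. W -> day 2; E -> day 1; L -> day 1; R -> day 3; T -> day 4; B -> day 4; M -> day 2).

No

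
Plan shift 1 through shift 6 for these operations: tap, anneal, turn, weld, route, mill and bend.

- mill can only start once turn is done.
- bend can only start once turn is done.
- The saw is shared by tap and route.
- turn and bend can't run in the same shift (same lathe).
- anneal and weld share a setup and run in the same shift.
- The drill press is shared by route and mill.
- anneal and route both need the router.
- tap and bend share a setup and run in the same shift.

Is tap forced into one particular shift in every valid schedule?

tap can be shift 2 (e.g. mill=shift 2, weld=shift 1, turn=shift 1, tap=shift 2, bend=shift 2, route=shift 3, anneal=shift 1) or shift 3 (e.g. turn -> shift 1, tap -> shift 3, mill -> shift 2, weld -> shift 1, route -> shift 4, bend -> shift 3, anneal -> shift 1).

No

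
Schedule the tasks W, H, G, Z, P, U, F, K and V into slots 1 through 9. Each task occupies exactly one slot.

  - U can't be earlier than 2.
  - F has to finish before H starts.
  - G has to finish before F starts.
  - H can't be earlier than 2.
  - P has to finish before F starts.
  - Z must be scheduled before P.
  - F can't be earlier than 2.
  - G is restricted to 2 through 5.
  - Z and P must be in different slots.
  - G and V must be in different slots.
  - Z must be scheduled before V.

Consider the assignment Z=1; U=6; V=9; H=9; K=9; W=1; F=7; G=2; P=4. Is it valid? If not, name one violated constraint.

Yes, all constraints hold

Z and P must be in different slots — holds.
G and V must be in different slots — holds.
P has to finish before F starts — holds.
G is restricted to 2 through 5 — holds.
Z must be scheduled before V — holds.
G has to finish before F starts — holds.
H can't be earlier than 2 — holds.
F has to finish before H starts — holds.
F can't be earlier than 2 — holds.
Z must be scheduled before P — holds.
U can't be earlier than 2 — holds.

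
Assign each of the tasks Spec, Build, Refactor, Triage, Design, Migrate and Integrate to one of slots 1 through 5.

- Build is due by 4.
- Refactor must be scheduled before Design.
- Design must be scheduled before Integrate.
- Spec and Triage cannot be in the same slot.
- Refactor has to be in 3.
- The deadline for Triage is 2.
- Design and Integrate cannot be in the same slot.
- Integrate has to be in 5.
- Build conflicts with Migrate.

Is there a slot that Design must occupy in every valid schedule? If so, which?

Refactor is fixed at 3 and must come before Design, so Design is at least 4.
Integrate is fixed at 5 and must come after Design, so Design is at most 4.
So Design must be 4.

4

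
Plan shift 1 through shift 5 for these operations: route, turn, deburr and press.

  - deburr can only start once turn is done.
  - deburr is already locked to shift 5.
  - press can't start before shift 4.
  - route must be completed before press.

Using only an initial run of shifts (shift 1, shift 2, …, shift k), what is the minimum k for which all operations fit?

The precedence chain requires at least 2 distinct shifts.
deburr can't be placed before shift 5, so the schedule must run through at least shift 5.
5 works (last occupied shift: shift 5): for example route=shift 1, turn=shift 1, deburr=shift 5, press=shift 4.

5 shifts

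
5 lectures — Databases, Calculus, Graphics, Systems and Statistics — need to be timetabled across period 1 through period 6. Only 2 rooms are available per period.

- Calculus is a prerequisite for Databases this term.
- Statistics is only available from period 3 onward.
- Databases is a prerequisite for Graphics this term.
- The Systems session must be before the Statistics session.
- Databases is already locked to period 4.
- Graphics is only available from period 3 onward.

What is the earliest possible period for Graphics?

Graphics is available from period 3; precedence pushes Graphics to at least period 5.
Graphics at period 5 is achievable: Systems=period 1; Calculus=period 1; Databases=period 4; Graphics=period 5; Statistics=period 3.

period 5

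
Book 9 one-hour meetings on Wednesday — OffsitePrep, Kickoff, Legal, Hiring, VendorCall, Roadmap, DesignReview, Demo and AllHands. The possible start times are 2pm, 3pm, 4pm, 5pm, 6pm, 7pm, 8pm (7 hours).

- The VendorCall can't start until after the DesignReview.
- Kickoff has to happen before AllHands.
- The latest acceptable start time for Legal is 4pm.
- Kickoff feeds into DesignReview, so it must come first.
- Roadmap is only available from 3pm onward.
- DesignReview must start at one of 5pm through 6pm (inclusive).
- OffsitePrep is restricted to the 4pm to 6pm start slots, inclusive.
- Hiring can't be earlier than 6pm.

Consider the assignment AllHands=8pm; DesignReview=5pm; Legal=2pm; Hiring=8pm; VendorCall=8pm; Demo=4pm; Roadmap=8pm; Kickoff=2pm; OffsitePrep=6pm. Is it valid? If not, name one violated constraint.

Yes, all constraints hold

Roadmap is only available from 3pm onward — holds.
Kickoff feeds into DesignReview, so it must come first — holds.
OffsitePrep is restricted to the 4pm to 6pm start slots, inclusive — holds.
Hiring can't be earlier than 6pm — holds.
Kickoff has to happen before AllHands — holds.
DesignReview must start at one of 5pm through 6pm (inclusive) — holds.
The latest acceptable start time for Legal is 4pm — holds.
The VendorCall can't start until after the DesignReview — holds.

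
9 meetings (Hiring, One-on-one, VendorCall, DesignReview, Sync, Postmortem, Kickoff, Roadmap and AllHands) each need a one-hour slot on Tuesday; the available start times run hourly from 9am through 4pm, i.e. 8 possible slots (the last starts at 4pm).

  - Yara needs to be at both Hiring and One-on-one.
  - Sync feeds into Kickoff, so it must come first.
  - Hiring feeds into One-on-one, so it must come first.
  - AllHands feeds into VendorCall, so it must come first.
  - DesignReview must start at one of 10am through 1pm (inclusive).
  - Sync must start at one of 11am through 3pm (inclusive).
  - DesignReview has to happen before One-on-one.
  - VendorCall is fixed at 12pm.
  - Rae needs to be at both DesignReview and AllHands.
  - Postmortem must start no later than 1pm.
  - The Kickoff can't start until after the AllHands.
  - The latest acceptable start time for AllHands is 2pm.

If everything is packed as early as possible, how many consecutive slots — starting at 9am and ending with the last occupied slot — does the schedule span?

4 slots

The precedence chain requires at least 2 distinct slots.
VendorCall can't be placed before 12pm — that is slot 4 counting from 9am — so the schedule must run through at least 4 slots.
4 works (last occupied slot: 12pm): for example Sync -> 11am; One-on-one -> 11am; VendorCall -> 12pm; AllHands -> 9am; Hiring -> 9am; Kickoff -> 12pm; DesignReview -> 10am; Postmortem -> 9am; Roadmap -> 9am.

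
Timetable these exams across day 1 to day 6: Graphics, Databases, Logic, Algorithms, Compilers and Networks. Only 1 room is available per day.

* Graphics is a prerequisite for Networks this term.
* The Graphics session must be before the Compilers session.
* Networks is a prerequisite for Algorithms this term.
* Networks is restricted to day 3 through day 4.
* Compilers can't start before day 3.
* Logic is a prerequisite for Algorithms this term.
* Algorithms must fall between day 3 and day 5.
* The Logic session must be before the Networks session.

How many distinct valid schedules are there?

Splitting on Graphics: it can be day 1 (7), day 2 (7), day 3 (2). Listing each branch's schedules as (Databases, Logic, Algorithms, Compilers, Networks) by day number:
Graphics=day 1: (2,3,5,6,4) (3,2,5,6,4) (4,2,5,6,3) (5,2,4,6,3) (6,2,4,5,3) (6,2,5,3,4) (6,2,5,4,3) — 7.
Graphics=day 2: (1,3,5,6,4) (3,1,5,6,4) (4,1,5,6,3) (5,1,4,6,3) (6,1,4,5,3) (6,1,5,3,4) (6,1,5,4,3) — 7.
Graphics=day 3: (1,2,5,6,4) (2,1,5,6,4) — 2.
Summing: 7 + 7 + 2 = 16.

16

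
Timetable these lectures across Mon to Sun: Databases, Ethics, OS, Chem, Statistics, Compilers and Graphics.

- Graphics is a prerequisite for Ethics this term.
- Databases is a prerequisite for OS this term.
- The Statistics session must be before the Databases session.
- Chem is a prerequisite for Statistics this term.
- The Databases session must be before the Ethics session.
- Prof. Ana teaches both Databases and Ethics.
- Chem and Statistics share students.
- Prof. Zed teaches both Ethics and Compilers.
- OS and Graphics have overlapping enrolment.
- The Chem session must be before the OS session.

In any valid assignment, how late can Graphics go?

Downstream work caps Graphics at Sat.
Graphics at Sat is achievable: Ethics -> Sun; Compilers -> Mon; OS -> Thu; Databases -> Wed; Statistics -> Tue; Chem -> Mon; Graphics -> Sat.

Sat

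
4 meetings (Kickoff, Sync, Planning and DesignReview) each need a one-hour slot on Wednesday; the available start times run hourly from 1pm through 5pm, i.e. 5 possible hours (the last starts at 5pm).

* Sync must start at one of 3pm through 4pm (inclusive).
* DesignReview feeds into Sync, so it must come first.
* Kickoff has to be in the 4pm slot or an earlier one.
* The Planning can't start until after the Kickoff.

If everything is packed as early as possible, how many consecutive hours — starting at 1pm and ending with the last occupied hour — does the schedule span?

The precedence chain requires at least 2 distinct hours.
Sync can't be placed before 3pm — that is hour 3 counting from 1pm — so the schedule must run through at least 3 hours.
3 works (last occupied hour: 3pm): for example Kickoff in 1pm, DesignReview in 1pm, Planning in 2pm, Sync in 3pm.

3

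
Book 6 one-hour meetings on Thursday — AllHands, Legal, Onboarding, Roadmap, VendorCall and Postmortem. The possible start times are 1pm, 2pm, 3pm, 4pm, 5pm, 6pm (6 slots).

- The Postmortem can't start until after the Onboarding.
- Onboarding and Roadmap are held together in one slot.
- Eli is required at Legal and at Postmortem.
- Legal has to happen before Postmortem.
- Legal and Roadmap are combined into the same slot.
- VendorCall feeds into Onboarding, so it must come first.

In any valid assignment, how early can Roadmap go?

2pm

Roadmap must be in the same slot as Onboarding, which can't be before 2pm, so Roadmap is at least 2pm; Roadmap must be in the same slot as Legal, which can't be after 5pm, so Roadmap is at most 5pm.
Roadmap at 2pm is achievable: Legal=2pm, VendorCall=1pm, Onboarding=2pm, AllHands=1pm, Postmortem=3pm, Roadmap=2pm.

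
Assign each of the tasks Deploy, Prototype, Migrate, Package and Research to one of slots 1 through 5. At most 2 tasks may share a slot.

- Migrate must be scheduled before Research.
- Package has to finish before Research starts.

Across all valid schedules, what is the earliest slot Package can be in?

1

Downstream work caps Package at 4.
Package at 1 is achievable: Research=2; Migrate=1; Prototype=3; Deploy=2; Package=1.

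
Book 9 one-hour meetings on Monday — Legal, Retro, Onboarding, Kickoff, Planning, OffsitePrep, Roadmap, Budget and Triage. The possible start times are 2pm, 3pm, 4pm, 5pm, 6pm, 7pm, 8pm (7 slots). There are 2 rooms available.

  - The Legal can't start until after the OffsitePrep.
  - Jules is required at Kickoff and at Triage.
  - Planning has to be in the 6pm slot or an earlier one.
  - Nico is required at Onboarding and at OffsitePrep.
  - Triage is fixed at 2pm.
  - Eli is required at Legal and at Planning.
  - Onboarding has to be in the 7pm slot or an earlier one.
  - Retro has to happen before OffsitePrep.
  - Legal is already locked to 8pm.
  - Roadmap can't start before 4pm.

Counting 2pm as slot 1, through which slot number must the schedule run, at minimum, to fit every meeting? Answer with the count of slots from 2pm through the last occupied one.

7

The precedence chain requires at least 3 distinct slots.
With at most 2 per slot and 9 meetings, at least 5 slots are needed.
Legal can't be placed before 8pm — that is slot 7 counting from 2pm — so the schedule must run through at least 7 slots.
7 works (last occupied slot: 8pm): for example Planning=2pm, OffsitePrep=4pm, Triage=2pm, Onboarding=3pm, Budget=5pm, Roadmap=4pm, Legal=8pm, Retro=3pm, Kickoff=5pm.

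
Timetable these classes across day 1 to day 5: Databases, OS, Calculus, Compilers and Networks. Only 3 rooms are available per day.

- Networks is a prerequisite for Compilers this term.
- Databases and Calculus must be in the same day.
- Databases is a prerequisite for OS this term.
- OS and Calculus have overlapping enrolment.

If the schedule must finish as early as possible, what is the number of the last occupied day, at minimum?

The precedence chain requires at least 2 distinct days.
With at most 3 per day and 5 classes, at least 2 days are needed.
2 works (last occupied day: day 2): for example Compilers=day 2, OS=day 2, Networks=day 1, Databases=day 1, Calculus=day 1.

day 2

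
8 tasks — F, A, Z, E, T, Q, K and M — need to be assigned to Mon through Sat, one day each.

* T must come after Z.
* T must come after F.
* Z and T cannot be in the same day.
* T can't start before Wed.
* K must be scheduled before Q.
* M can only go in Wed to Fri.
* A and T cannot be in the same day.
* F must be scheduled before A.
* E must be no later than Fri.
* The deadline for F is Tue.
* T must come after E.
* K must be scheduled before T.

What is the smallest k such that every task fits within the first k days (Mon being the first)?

The precedence chain requires at least 2 distinct days.
T can't be placed before Wed — that is day 3 counting from Mon — so the schedule must run through at least 3 days.
3 works (last occupied day: Wed): for example T -> Wed; Q -> Tue; Z -> Mon; E -> Mon; M -> Wed; K -> Mon; A -> Tue; F -> Mon.

3 days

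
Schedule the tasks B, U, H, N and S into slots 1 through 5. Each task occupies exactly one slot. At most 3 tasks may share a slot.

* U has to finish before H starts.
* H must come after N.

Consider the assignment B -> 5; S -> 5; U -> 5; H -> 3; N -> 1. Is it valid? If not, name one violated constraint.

Invalid. U has to finish before H starts.

At most 3 tasks may share a slot — holds.
H must come after N — holds.
U has to finish before H starts — violated.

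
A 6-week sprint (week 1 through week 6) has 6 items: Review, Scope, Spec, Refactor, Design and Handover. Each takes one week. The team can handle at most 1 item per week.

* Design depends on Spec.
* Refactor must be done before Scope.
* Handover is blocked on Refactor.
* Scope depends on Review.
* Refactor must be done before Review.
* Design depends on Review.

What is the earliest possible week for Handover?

week 2

Precedence pushes Handover to at least week 2.
Handover at week 2 is achievable: Scope=week 4; Spec=week 5; Refactor=week 1; Design=week 6; Handover=week 2; Review=week 3.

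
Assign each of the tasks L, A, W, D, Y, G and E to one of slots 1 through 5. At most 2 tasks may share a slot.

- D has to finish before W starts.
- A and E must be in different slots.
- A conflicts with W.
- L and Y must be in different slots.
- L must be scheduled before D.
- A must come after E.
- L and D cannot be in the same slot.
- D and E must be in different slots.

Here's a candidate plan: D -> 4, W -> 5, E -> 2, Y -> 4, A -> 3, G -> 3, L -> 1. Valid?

D and E must be in different slots — holds.
A and E must be in different slots — holds.
L and Y must be in different slots — holds.
L must be scheduled before D — holds.
A must come after E — holds.
D has to finish before W starts — holds.
At most 2 tasks may share a slot — holds.
L and D cannot be in the same slot — holds.
A conflicts with W — holds.

Yes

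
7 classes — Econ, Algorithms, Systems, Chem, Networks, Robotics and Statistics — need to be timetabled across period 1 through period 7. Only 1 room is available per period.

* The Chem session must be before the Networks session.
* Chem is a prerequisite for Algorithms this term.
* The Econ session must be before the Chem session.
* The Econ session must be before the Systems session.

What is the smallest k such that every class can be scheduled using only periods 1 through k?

7 periods

The precedence chain requires at least 3 distinct periods.
With at most 1 per period and 7 classes, at least 7 periods are needed.
7 works (last occupied period: period 7): for example Econ=period 1, Algorithms=period 3, Systems=period 4, Chem=period 2, Statistics=period 7, Networks=period 5, Robotics=period 6.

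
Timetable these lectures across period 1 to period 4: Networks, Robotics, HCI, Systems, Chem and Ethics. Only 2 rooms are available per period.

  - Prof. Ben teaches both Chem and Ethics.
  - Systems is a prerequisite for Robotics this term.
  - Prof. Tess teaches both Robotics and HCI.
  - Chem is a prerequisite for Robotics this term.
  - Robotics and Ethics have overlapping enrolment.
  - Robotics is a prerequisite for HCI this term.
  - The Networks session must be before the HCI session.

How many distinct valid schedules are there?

24

Splitting on Networks: it can be period 1 (5), period 2 (9), period 3 (10). Listing each branch's schedules as (Robotics, HCI, Systems, Chem, Ethics) by period number:
Networks=period 1: (3,4,1,2,4) (3,4,2,1,2) (3,4,2,1,4) (3,4,2,2,1) (3,4,2,2,4) — 5.
Networks=period 2: (2,3,1,1,3) (2,3,1,1,4) (2,4,1,1,3) (2,4,1,1,4) (3,4,1,1,2) (3,4,1,1,4) (3,4,1,2,1) (3,4,1,2,4) (3,4,2,1,4) — 9.
Networks=period 3: (2,4,1,1,3) (2,4,1,1,4) (3,4,1,1,2) (3,4,1,1,4) (3,4,1,2,1) (3,4,1,2,4) (3,4,2,1,2) (3,4,2,1,4) (3,4,2,2,1) (3,4,2,2,4) — 10.
Summing: 5 + 9 + 10 = 24.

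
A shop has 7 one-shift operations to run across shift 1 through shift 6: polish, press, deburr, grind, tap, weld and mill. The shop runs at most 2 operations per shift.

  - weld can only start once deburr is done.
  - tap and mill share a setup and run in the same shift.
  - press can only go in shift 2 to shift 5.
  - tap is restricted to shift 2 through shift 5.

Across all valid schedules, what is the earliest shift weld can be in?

shift 2

Precedence pushes weld to at least shift 2.
weld at shift 2 is achievable: tap -> shift 3, press -> shift 2, grind -> shift 4, mill -> shift 3, weld -> shift 2, polish -> shift 1, deburr -> shift 1.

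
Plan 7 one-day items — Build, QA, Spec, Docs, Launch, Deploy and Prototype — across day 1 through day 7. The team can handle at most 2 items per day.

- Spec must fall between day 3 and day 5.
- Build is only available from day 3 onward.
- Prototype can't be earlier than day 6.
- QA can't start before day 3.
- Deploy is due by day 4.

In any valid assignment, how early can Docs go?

day 1

Docs at day 1 is achievable: Build=day 3; Deploy=day 1; Docs=day 1; Launch=day 2; Prototype=day 6; Spec=day 3; QA=day 4.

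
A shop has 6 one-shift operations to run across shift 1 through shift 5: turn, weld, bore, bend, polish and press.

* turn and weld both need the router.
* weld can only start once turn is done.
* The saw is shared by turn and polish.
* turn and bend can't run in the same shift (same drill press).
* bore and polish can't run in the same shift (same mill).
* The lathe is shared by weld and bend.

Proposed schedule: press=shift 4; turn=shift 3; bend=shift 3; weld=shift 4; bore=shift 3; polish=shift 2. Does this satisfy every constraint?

Invalid. turn and bend can't run in the same shift (same drill press).

weld can only start once turn is done — holds.
turn and bend can't run in the same shift (same drill press) — violated.
The lathe is shared by weld and bend — holds.
turn and weld both need the router — holds.
bore and polish can't run in the same shift (same mill) — holds.
The saw is shared by turn and polish — holds.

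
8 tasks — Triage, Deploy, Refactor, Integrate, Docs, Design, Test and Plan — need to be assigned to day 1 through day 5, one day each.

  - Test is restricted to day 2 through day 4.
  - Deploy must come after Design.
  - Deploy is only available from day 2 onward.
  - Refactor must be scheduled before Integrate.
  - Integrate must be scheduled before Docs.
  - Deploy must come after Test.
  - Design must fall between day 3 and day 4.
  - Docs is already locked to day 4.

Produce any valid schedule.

Deploy -> day 4, Plan -> day 1, Triage -> day 1, Test -> day 2, Refactor -> day 1, Docs -> day 4, Integrate -> day 2, Design -> day 3

Checking: Refactor(day 1) before Integrate(day 2); Design(day 3) before Deploy(day 4); Integrate(day 2) before Docs(day 4); Test(day 2) before Deploy(day 4); Test=day 2 in [day 2,day 4]; Docs=day 4 in [day 4,day 4]; Deploy=day 4 in [day 2,day 5]; Design=day 3 in [day 3,day 4].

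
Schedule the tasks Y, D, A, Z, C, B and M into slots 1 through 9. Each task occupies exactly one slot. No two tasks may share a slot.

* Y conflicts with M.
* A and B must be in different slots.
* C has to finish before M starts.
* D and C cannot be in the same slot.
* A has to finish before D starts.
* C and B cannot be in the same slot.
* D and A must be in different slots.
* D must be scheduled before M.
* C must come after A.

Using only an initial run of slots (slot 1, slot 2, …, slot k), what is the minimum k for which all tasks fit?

The precedence chain requires at least 3 distinct slots.
With at most 1 per slot and 7 tasks, at least 7 slots are needed.
7 works (last occupied slot: 7): for example C=3, D=2, Y=5, B=7, A=1, M=4, Z=6.

7 slots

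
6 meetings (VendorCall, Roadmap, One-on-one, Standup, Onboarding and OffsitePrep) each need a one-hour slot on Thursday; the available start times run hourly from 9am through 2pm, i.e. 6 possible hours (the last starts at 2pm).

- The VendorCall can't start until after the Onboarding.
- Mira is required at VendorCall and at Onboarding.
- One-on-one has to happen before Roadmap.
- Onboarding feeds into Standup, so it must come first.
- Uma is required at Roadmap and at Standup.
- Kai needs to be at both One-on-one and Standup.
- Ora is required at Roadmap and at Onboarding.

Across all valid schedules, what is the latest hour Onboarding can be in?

1pm

Downstream work caps Onboarding at 1pm.
Onboarding at 1pm is achievable: Roadmap in 10am, Onboarding in 1pm, OffsitePrep in 9am, VendorCall in 2pm, Standup in 2pm, One-on-one in 9am.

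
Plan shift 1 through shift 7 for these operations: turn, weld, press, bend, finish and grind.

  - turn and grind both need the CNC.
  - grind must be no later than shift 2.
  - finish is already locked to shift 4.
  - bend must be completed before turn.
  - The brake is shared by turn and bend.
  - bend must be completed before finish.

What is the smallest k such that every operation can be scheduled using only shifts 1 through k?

4 shifts

The precedence chain requires at least 2 distinct shifts.
finish can't be placed before shift 4, so the schedule must run through at least shift 4.
4 works (last occupied shift: shift 4): for example grind in shift 1, bend in shift 1, finish in shift 4, press in shift 1, weld in shift 1, turn in shift 2.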